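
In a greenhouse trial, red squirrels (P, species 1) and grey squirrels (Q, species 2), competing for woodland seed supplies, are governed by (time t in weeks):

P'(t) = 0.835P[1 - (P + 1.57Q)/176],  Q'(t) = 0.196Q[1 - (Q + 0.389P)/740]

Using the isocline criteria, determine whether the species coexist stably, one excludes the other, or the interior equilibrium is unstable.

species 2 excludes species 1

Compare the nullcline intercepts: K1/α12 = 176/1.57 = 112 < K2 = 740; K2/α21 = 740/0.389 = 1900 > K1 = 176.
Since the inequalities point opposite ways, species 2 can invade but species 1 cannot.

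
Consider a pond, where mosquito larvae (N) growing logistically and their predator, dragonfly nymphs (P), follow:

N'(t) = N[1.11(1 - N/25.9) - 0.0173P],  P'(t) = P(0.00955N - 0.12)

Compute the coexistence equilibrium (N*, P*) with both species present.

From dP/dt = 0 with P > 0: 0.00955N* = 0.12, so N* = 12.6.
Substitute into dN/dt = 0: 1.11(1 - 12.6/25.9) = 0.0173P*.
The bracket is 0.515, giving P* = 0.571/0.0173 = 33.

N* ≈ 12.6, P* ≈ 33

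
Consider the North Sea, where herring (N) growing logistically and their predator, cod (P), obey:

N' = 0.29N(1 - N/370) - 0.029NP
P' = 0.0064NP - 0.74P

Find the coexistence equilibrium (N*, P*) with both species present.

N* ≈ 116, P* ≈ 6.87

From dP/dt = 0 with P > 0: 0.0064N* = 0.74, so N* = 116.
Substitute into dN/dt = 0: 0.29(1 - 116/370) = 0.029P*.
The bracket is 0.688, giving P* = 0.199/0.029 = 6.87.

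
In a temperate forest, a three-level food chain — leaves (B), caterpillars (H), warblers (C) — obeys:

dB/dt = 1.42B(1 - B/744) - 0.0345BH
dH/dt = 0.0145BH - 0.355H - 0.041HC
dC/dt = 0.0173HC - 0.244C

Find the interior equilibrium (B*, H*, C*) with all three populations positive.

B* ≈ 489, H* ≈ 14.1, C* ≈ 164

From dC/dt = 0: 0.0173H* = 0.244, so H* = 14.1.
From dB/dt = 0: 1.42(1 - B*/744) = 0.0345·14.1, giving B* = 744·(1 - 0.343) = 489.
From dH/dt = 0: 0.0145·489 - 0.355 = 0.041C*, so C* = 6.74/0.041 = 164.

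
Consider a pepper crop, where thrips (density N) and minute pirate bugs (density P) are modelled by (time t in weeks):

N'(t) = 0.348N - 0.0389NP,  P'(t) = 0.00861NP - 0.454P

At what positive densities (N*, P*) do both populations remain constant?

N* ≈ 52.7, P* ≈ 8.95

Set dP/dt = 0 with P > 0: 0.00861N - 0.454 = 0, so N* = 0.454/0.00861 = 52.7.
Set dN/dt = 0 with N > 0: 0.348 - 0.0389P = 0, so P* = 0.348/0.0389 = 8.95.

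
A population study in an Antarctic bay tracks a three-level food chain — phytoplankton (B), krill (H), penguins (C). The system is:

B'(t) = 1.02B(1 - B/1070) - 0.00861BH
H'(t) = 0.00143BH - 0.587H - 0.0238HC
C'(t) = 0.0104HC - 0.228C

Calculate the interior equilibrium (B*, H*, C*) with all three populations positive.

From dC/dt = 0: 0.0104H* = 0.228, so H* = 21.9.
From dB/dt = 0: 1.02(1 - B*/1070) = 0.00861·21.9, giving B* = 1070·(1 - 0.185) = 872.
From dH/dt = 0: 0.00143·872 - 0.587 = 0.0238C*, so C* = 0.66/0.0238 = 27.7.

B* ≈ 872, H* ≈ 21.9, C* ≈ 27.7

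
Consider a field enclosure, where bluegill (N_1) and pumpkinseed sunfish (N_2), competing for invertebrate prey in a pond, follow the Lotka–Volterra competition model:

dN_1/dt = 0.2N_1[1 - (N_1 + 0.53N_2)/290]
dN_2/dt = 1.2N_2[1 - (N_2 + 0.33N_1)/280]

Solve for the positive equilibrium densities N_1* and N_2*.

N_1* ≈ 172, N_2* ≈ 223

Setting both brackets to zero gives the nullclines N_1 + 0.53N_2 = 290 and 0.33N_1 + N_2 = 280.
Substituting N_2 = 280 - 0.33N_1 into the first: N_1(1 - 0.53·0.33) = 290 - 0.53·280.
So N_1* = 142/0.825 = 172, and then N_2* = 280 - 0.33·172 = 223.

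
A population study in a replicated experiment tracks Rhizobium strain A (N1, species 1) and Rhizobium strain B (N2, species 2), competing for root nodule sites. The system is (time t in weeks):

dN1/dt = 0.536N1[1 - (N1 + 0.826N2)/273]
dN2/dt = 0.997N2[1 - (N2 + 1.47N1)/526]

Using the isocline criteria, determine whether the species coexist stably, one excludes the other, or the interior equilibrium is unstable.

Compare the nullcline intercepts: K1/α12 = 273/0.826 = 331 < K2 = 526; K2/α21 = 526/1.47 = 358 > K1 = 273.
Since the inequalities point opposite ways, species 2 can invade but species 1 cannot.

species 2 excludes species 1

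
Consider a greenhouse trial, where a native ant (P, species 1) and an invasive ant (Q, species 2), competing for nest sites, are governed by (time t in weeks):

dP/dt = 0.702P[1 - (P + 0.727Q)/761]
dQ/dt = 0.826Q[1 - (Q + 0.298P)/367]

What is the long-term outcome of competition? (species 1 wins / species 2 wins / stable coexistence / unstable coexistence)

stable coexistence

Compare the nullcline intercepts: K1/α12 = 761/0.727 = 1050 > K2 = 367; K2/α21 = 367/0.298 = 1230 > K1 = 761.
Since both inequalities hold, each species can invade when rare, so the interior equilibrium is stable.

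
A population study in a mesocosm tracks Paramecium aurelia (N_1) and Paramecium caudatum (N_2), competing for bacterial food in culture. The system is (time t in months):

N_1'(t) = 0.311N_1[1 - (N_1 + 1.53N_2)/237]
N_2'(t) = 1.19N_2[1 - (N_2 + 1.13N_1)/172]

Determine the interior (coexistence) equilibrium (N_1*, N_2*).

Setting both brackets to zero gives the nullclines N_1 + 1.53N_2 = 237 and 1.13N_1 + N_2 = 172.
Substituting N_2 = 172 - 1.13N_1 into the first: N_1(1 - 1.53·1.13) = 237 - 1.53·172.
So N_1* = -26.2/-0.729 = 35.9, and then N_2* = 172 - 1.13·35.9 = 131.

N_1* ≈ 35.9, N_2* ≈ 131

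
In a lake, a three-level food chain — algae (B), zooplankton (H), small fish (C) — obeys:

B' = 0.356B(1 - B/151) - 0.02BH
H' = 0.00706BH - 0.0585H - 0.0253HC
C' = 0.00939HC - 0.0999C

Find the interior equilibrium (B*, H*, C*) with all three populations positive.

From dC/dt = 0: 0.00939H* = 0.0999, so H* = 10.6.
From dB/dt = 0: 0.356(1 - B*/151) = 0.02·10.6, giving B* = 151·(1 - 0.598) = 60.7.
From dH/dt = 0: 0.00706·60.7 - 0.0585 = 0.0253C*, so C* = 0.37/0.0253 = 14.6.

B* ≈ 60.7, H* ≈ 10.6, C* ≈ 14.6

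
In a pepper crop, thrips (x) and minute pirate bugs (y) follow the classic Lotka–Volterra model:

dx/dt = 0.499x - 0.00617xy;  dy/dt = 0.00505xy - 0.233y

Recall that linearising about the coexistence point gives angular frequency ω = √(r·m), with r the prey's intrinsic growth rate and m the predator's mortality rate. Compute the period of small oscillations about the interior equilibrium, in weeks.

Here r = 0.499 and m = 0.233, so r·m = 0.116.
ω = √0.116 = 0.341 per week, hence T = 2π/ω ≈ 18.4 weeks.

T ≈ 18.4 weeks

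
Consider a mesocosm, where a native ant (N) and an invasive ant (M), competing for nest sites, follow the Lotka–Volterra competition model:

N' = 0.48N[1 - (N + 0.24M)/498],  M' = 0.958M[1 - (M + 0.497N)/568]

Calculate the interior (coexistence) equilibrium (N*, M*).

Setting both brackets to zero gives the nullclines N + 0.24M = 498 and 0.497N + M = 568.
Substituting M = 568 - 0.497N into the first: N(1 - 0.24·0.497) = 498 - 0.24·568.
So N* = 362/0.881 = 411, and then M* = 568 - 0.497·411 = 364.

N* ≈ 411, M* ≈ 364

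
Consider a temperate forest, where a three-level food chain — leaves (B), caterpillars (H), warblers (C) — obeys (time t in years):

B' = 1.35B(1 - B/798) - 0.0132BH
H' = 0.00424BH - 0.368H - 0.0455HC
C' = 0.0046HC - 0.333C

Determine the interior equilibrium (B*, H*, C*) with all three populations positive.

From dC/dt = 0: 0.0046H* = 0.333, so H* = 72.4.
From dB/dt = 0: 1.35(1 - B*/798) = 0.0132·72.4, giving B* = 798·(1 - 0.708) = 233.
From dH/dt = 0: 0.00424·233 - 0.368 = 0.0455C*, so C* = 0.621/0.0455 = 13.6.

B* ≈ 233, H* ≈ 72.4, C* ≈ 13.6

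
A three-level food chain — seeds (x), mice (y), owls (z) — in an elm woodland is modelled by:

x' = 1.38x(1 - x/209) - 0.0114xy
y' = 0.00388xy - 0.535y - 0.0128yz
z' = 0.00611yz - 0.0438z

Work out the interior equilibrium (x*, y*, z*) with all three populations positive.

x* ≈ 197, y* ≈ 7.17, z* ≈ 17.8

From dz/dt = 0: 0.00611y* = 0.0438, so y* = 7.17.
From dx/dt = 0: 1.38(1 - x*/209) = 0.0114·7.17, giving x* = 209·(1 - 0.0592) = 197.
From dy/dt = 0: 0.00388·197 - 0.535 = 0.0128z*, so z* = 0.228/0.0128 = 17.8.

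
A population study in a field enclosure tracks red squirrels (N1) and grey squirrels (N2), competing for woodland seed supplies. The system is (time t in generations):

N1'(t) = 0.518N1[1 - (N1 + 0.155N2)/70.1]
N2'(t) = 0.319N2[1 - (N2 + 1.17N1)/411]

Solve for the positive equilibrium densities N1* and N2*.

Setting both brackets to zero gives the nullclines N1 + 0.155N2 = 70.1 and 1.17N1 + N2 = 411.
Substituting N2 = 411 - 1.17N1 into the first: N1(1 - 0.155·1.17) = 70.1 - 0.155·411.
So N1* = 6.39/0.819 = 7.81, and then N2* = 411 - 1.17·7.81 = 402.

N1* ≈ 7.81, N2* ≈ 402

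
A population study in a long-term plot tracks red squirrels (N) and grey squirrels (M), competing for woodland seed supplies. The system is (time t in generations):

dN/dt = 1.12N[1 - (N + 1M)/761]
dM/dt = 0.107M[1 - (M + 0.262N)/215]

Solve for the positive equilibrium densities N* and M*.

Setting both brackets to zero gives the nullclines N + 1M = 761 and 0.262N + M = 215.
Substituting M = 215 - 0.262N into the first: N(1 - 1·0.262) = 761 - 1·215.
So N* = 546/0.738 = 740, and then M* = 215 - 0.262·740 = 21.2.

N* ≈ 740, M* ≈ 21.2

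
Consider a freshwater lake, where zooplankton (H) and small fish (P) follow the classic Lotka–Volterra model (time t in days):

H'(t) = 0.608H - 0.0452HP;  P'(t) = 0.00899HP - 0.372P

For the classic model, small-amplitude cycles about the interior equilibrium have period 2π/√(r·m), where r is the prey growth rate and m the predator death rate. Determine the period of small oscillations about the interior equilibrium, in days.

T ≈ 13.2 days

Here r = 0.608 and m = 0.372, so r·m = 0.226.
ω = √0.226 = 0.476 per day, hence T = 2π/ω ≈ 13.2 days.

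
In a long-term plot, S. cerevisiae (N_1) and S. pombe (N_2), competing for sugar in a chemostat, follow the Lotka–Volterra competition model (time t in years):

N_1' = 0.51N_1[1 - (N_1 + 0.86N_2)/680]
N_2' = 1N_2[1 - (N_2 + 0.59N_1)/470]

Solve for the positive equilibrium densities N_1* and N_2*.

Setting both brackets to zero gives the nullclines N_1 + 0.86N_2 = 680 and 0.59N_1 + N_2 = 470.
Substituting N_2 = 470 - 0.59N_1 into the first: N_1(1 - 0.86·0.59) = 680 - 0.86·470.
So N_1* = 276/0.493 = 560, and then N_2* = 470 - 0.59·560 = 140.

N_1* ≈ 560, N_2* ≈ 140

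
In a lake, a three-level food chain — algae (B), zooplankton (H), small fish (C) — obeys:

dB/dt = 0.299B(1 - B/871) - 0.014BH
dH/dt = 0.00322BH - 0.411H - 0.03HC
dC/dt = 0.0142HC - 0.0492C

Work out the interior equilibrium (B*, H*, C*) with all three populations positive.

B* ≈ 730, H* ≈ 3.46, C* ≈ 64.6

From dC/dt = 0: 0.0142H* = 0.0492, so H* = 3.46.
From dB/dt = 0: 0.299(1 - B*/871) = 0.014·3.46, giving B* = 871·(1 - 0.162) = 730.
From dH/dt = 0: 0.00322·730 - 0.411 = 0.03C*, so C* = 1.94/0.03 = 64.6.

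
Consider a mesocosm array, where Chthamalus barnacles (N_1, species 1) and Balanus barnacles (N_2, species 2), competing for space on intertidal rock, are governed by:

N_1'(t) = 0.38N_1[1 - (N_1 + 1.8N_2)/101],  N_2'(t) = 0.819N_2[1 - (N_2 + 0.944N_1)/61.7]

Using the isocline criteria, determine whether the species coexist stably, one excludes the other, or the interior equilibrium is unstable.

Compare the nullcline intercepts: K1/α12 = 101/1.8 = 56.1 < K2 = 61.7; K2/α21 = 61.7/0.944 = 65.4 < K1 = 101.
Since both are reversed, neither can invade when rare; the interior point is a saddle.

unstable coexistence (outcome depends on initial conditions)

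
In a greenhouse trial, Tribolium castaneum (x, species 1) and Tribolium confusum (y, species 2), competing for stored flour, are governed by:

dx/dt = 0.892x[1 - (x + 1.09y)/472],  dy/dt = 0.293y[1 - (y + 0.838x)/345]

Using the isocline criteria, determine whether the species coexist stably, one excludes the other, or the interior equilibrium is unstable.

Compare the nullcline intercepts: K1/α12 = 472/1.09 = 433 > K2 = 345; K2/α21 = 345/0.838 = 412 < K1 = 472.
Since the inequalities point opposite ways, species 1 can invade but species 2 cannot.

species 1 excludes species 2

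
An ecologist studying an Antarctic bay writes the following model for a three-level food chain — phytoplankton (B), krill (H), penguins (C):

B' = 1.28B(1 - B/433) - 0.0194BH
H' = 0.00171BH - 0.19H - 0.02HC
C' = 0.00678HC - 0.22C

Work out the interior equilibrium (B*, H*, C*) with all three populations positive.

B* ≈ 220, H* ≈ 32.4, C* ≈ 9.31

From dC/dt = 0: 0.00678H* = 0.22, so H* = 32.4.
From dB/dt = 0: 1.28(1 - B*/433) = 0.0194·32.4, giving B* = 433·(1 - 0.492) = 220.
From dH/dt = 0: 0.00171·220 - 0.19 = 0.02C*, so C* = 0.186/0.02 = 9.31.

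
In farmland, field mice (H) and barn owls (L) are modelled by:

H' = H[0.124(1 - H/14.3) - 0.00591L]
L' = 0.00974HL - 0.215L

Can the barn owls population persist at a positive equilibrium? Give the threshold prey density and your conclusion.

The predator equation gives dL/dt > 0 only when H > 0.215/0.00974 = 22.1.
Without the predator, H → K = 14.3. Since 14.3 < 22.1, the predator cannot invade.

Threshold H = 22.1; K < 22.1, so no, the predator goes extinct.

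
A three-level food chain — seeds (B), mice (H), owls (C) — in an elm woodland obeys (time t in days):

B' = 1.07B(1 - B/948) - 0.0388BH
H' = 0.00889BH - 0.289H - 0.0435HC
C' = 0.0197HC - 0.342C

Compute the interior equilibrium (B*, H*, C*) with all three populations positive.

From dC/dt = 0: 0.0197H* = 0.342, so H* = 17.4.
From dB/dt = 0: 1.07(1 - B*/948) = 0.0388·17.4, giving B* = 948·(1 - 0.63) = 351.
From dH/dt = 0: 0.00889·351 - 0.289 = 0.0435C*, so C* = 2.83/0.0435 = 65.1.

B* ≈ 351, H* ≈ 17.4, C* ≈ 65.1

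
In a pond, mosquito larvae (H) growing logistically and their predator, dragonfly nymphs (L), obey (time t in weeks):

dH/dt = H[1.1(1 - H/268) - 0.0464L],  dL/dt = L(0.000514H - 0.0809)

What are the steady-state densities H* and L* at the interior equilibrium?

H* ≈ 157, L* ≈ 9.78

From dL/dt = 0 with L > 0: 0.000514H* = 0.0809, so H* = 157.
Substitute into dH/dt = 0: 1.1(1 - 157/268) = 0.0464L*.
The bracket is 0.413, giving L* = 0.454/0.0464 = 9.78.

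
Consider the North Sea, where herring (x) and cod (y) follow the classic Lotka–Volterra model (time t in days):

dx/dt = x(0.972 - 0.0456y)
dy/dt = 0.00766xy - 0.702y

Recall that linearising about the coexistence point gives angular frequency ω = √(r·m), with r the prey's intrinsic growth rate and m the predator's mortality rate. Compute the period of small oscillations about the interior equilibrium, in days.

T ≈ 7.61 days

Here r = 0.972 and m = 0.702, so r·m = 0.682.
ω = √0.682 = 0.826 per day, hence T = 2π/ω ≈ 7.61 days.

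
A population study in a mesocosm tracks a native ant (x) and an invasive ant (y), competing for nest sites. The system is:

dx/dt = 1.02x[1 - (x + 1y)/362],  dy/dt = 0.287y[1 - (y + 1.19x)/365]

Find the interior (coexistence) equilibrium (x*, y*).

Setting both brackets to zero gives the nullclines x + 1y = 362 and 1.19x + y = 365.
Substituting y = 365 - 1.19x into the first: x(1 - 1·1.19) = 362 - 1·365.
So x* = -3/-0.19 = 15.8, and then y* = 365 - 1.19·15.8 = 346.

x* ≈ 15.8, y* ≈ 346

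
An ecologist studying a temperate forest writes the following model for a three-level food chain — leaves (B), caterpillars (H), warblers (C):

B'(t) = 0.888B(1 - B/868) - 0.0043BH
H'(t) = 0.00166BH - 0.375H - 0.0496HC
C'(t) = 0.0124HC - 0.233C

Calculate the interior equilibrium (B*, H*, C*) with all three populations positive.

From dC/dt = 0: 0.0124H* = 0.233, so H* = 18.8.
From dB/dt = 0: 0.888(1 - B*/868) = 0.0043·18.8, giving B* = 868·(1 - 0.091) = 789.
From dH/dt = 0: 0.00166·789 - 0.375 = 0.0496C*, so C* = 0.935/0.0496 = 18.8.

B* ≈ 789, H* ≈ 18.8, C* ≈ 18.8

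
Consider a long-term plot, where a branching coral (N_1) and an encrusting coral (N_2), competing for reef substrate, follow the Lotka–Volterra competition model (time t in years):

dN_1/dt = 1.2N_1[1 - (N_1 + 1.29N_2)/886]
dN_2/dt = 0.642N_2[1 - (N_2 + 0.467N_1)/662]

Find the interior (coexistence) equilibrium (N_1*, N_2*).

Setting both brackets to zero gives the nullclines N_1 + 1.29N_2 = 886 and 0.467N_1 + N_2 = 662.
Substituting N_2 = 662 - 0.467N_1 into the first: N_1(1 - 1.29·0.467) = 886 - 1.29·662.
So N_1* = 32/0.398 = 80.5, and then N_2* = 662 - 0.467·80.5 = 624.

N_1* ≈ 80.5, N_2* ≈ 624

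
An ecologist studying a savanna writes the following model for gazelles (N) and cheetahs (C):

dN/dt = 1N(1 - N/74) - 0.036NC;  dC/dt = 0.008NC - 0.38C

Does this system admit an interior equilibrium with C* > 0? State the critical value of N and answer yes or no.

The predator equation gives dC/dt > 0 only when N > 0.38/0.008 = 47.5.
Without the predator, N → K = 74. Since 74 > 47.5, the predator can invade and persist.

Threshold N = 47.5; K > 47.5, so yes, the predator persists.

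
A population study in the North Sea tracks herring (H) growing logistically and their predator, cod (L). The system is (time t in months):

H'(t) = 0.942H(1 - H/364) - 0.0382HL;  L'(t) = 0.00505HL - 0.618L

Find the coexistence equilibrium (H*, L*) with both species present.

H* ≈ 122, L* ≈ 16.4

From dL/dt = 0 with L > 0: 0.00505H* = 0.618, so H* = 122.
Substitute into dH/dt = 0: 0.942(1 - 122/364) = 0.0382L*.
The bracket is 0.664, giving L* = 0.625/0.0382 = 16.4.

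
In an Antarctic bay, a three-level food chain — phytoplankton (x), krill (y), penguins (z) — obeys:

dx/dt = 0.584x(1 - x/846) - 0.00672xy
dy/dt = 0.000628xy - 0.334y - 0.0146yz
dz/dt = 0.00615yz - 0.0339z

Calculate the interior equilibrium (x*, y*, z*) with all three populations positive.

From dz/dt = 0: 0.00615y* = 0.0339, so y* = 5.51.
From dx/dt = 0: 0.584(1 - x*/846) = 0.00672·5.51, giving x* = 846·(1 - 0.0634) = 792.
From dy/dt = 0: 0.000628·792 - 0.334 = 0.0146z*, so z* = 0.164/0.0146 = 11.2.

x* ≈ 792, y* ≈ 5.51, z* ≈ 11.2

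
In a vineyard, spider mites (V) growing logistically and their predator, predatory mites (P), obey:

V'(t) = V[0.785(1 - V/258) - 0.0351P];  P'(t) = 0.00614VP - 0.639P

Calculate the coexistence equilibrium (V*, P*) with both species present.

V* ≈ 104, P* ≈ 13.3

From dP/dt = 0 with P > 0: 0.00614V* = 0.639, so V* = 104.
Substitute into dV/dt = 0: 0.785(1 - 104/258) = 0.0351P*.
The bracket is 0.597, giving P* = 0.468/0.0351 = 13.3.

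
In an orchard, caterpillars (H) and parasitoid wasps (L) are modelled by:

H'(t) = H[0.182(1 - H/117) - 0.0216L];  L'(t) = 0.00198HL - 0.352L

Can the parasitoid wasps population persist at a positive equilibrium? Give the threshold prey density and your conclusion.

The predator equation gives dL/dt > 0 only when H > 0.352/0.00198 = 178.
Without the predator, H → K = 117. Since 117 < 178, the predator cannot invade.

Threshold H = 178; K < 178, so no, the predator goes extinct.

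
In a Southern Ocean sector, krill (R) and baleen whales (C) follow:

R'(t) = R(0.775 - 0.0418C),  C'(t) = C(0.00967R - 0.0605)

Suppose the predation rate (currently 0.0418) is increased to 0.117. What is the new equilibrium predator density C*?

C* ≈ 6.62

At the interior fixed point, setting dR/dt = 0 with R > 0 fixes C* = (prey growth rate)/(RC coefficient) — independent of the other coefficients.
With the change, C* = 0.775/0.117 = 6.62; it falls from 18.5.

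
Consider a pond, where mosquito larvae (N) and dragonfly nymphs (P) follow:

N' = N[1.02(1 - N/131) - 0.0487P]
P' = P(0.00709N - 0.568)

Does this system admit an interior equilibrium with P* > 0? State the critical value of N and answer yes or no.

Threshold N = 80.1; K > 80.1, so yes, the predator persists.

The predator equation gives dP/dt > 0 only when N > 0.568/0.00709 = 80.1.
Without the predator, N → K = 131. Since 131 > 80.1, the predator can invade and persist.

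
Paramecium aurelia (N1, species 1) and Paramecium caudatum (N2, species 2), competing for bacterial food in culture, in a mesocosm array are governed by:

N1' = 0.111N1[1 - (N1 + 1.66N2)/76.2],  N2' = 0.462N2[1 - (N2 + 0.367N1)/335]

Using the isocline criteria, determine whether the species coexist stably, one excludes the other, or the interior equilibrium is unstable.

species 2 excludes species 1

Compare the nullcline intercepts: K1/α12 = 76.2/1.66 = 45.9 < K2 = 335; K2/α21 = 335/0.367 = 913 > K1 = 76.2.
Since the inequalities point opposite ways, species 2 can invade but species 1 cannot.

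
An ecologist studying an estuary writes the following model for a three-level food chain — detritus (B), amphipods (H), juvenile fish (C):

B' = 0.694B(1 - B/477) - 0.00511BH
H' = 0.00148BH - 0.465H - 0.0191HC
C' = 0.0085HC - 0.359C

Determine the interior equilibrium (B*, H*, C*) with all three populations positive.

From dC/dt = 0: 0.0085H* = 0.359, so H* = 42.2.
From dB/dt = 0: 0.694(1 - B*/477) = 0.00511·42.2, giving B* = 477·(1 - 0.311) = 329.
From dH/dt = 0: 0.00148·329 - 0.465 = 0.0191C*, so C* = 0.0214/0.0191 = 1.12.

B* ≈ 329, H* ≈ 42.2, C* ≈ 1.12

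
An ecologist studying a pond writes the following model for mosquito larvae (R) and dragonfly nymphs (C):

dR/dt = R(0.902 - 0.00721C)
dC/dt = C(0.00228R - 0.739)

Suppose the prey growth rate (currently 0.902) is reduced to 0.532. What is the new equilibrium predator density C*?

C* ≈ 73.8

At the interior fixed point, setting dR/dt = 0 with R > 0 fixes C* = (prey growth rate)/(RC coefficient) — independent of the other coefficients.
With the change, C* = 0.532/0.00721 = 73.8; it falls from 125.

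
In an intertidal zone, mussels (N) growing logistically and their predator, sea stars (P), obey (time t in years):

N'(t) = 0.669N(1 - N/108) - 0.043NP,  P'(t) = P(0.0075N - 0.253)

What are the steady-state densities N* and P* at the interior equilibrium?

From dP/dt = 0 with P > 0: 0.0075N* = 0.253, so N* = 33.7.
Substitute into dN/dt = 0: 0.669(1 - 33.7/108) = 0.043P*.
The bracket is 0.688, giving P* = 0.46/0.043 = 10.7.

N* ≈ 33.7, P* ≈ 10.7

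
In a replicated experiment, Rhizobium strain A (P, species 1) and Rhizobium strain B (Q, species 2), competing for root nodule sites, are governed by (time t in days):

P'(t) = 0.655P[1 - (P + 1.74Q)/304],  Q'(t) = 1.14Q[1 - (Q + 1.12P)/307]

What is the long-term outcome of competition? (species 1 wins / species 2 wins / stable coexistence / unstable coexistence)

Compare the nullcline intercepts: K1/α12 = 304/1.74 = 175 < K2 = 307; K2/α21 = 307/1.12 = 274 < K1 = 304.
Since both are reversed, neither can invade when rare; the interior point is a saddle.

unstable coexistence (outcome depends on initial conditions)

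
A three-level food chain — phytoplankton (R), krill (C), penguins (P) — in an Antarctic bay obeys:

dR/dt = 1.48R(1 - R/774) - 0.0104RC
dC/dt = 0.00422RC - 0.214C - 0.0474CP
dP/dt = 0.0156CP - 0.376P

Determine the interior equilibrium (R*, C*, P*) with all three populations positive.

From dP/dt = 0: 0.0156C* = 0.376, so C* = 24.1.
From dR/dt = 0: 1.48(1 - R*/774) = 0.0104·24.1, giving R* = 774·(1 - 0.169) = 643.
From dC/dt = 0: 0.00422·643 - 0.214 = 0.0474P*, so P* = 2.5/0.0474 = 52.7.

R* ≈ 643, C* ≈ 24.1, P* ≈ 52.7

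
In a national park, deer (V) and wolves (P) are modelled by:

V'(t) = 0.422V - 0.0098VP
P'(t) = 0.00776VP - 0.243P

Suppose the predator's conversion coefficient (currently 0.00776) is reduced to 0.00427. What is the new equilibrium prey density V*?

At the interior fixed point, setting dP/dt = 0 with P > 0 fixes V* = (predator death rate)/(VP coefficient) — independent of the other coefficients.
With the change, V* = 0.243/0.00427 = 56.9; it rises from 31.3.

V* ≈ 56.9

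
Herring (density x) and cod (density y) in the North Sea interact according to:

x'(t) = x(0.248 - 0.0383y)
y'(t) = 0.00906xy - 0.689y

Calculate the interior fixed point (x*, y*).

Set dy/dt = 0 with y > 0: 0.00906x - 0.689 = 0, so x* = 0.689/0.00906 = 76.
Set dx/dt = 0 with x > 0: 0.248 - 0.0383y = 0, so y* = 0.248/0.0383 = 6.48.

x* ≈ 76, y* ≈ 6.48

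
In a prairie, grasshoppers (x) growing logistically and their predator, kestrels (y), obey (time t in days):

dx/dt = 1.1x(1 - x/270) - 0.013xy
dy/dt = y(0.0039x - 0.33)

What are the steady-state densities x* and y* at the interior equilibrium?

From dy/dt = 0 with y > 0: 0.0039x* = 0.33, so x* = 84.6.
Substitute into dx/dt = 0: 1.1(1 - 84.6/270) = 0.013y*.
The bracket is 0.687, giving y* = 0.755/0.013 = 58.1.

x* ≈ 84.6, y* ≈ 58.1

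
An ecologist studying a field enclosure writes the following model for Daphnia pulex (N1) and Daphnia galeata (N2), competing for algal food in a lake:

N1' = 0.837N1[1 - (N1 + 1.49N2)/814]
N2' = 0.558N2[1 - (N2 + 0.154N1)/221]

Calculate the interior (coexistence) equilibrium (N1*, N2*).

N1* ≈ 629, N2* ≈ 124

Setting both brackets to zero gives the nullclines N1 + 1.49N2 = 814 and 0.154N1 + N2 = 221.
Substituting N2 = 221 - 0.154N1 into the first: N1(1 - 1.49·0.154) = 814 - 1.49·221.
So N1* = 485/0.771 = 629, and then N2* = 221 - 0.154·629 = 124.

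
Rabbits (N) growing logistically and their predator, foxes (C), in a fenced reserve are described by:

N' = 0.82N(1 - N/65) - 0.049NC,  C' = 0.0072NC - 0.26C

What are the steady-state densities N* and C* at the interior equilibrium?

N* ≈ 36.1, C* ≈ 7.44

From dC/dt = 0 with C > 0: 0.0072N* = 0.26, so N* = 36.1.
Substitute into dN/dt = 0: 0.82(1 - 36.1/65) = 0.049C*.
The bracket is 0.444, giving C* = 0.364/0.049 = 7.44.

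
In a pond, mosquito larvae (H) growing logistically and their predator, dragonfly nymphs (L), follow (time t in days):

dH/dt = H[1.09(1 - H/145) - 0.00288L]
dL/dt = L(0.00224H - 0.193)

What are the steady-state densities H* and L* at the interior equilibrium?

From dL/dt = 0 with L > 0: 0.00224H* = 0.193, so H* = 86.2.
Substitute into dH/dt = 0: 1.09(1 - 86.2/145) = 0.00288L*.
The bracket is 0.406, giving L* = 0.442/0.00288 = 154.

H* ≈ 86.2, L* ≈ 154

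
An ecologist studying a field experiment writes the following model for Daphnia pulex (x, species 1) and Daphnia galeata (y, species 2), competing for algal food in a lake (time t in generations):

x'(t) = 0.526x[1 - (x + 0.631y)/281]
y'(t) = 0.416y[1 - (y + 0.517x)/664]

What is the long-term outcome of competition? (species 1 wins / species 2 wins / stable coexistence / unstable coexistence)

species 2 excludes species 1

Compare the nullcline intercepts: K1/α12 = 281/0.631 = 445 < K2 = 664; K2/α21 = 664/0.517 = 1280 > K1 = 281.
Since the inequalities point opposite ways, species 2 can invade but species 1 cannot.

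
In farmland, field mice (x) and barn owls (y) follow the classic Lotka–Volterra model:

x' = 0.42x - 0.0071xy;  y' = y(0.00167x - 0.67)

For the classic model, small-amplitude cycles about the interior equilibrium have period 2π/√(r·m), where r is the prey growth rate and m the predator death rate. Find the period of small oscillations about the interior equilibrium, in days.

Here r = 0.42 and m = 0.67, so r·m = 0.281.
ω = √0.281 = 0.53 per day, hence T = 2π/ω ≈ 11.8 days.

T ≈ 11.8 days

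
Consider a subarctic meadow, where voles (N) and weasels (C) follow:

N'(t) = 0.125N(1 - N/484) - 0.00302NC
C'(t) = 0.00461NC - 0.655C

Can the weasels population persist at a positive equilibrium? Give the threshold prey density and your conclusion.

Threshold N = 142; K > 142, so yes, the predator persists.

The predator equation gives dC/dt > 0 only when N > 0.655/0.00461 = 142.
Without the predator, N → K = 484. Since 484 > 142, the predator can invade and persist.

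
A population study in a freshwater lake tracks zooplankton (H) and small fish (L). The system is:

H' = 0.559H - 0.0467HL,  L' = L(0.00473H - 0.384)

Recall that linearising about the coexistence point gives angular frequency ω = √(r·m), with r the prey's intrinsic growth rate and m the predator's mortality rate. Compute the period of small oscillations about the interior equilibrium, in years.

Here r = 0.559 and m = 0.384, so r·m = 0.215.
ω = √0.215 = 0.463 per year, hence T = 2π/ω ≈ 13.6 years.

T ≈ 13.6 years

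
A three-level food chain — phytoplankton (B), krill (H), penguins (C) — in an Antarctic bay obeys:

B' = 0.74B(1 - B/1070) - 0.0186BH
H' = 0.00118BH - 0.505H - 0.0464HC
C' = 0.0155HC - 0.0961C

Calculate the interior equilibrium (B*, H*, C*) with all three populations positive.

From dC/dt = 0: 0.0155H* = 0.0961, so H* = 6.2.
From dB/dt = 0: 0.74(1 - B*/1070) = 0.0186·6.2, giving B* = 1070·(1 - 0.156) = 903.
From dH/dt = 0: 0.00118·903 - 0.505 = 0.0464C*, so C* = 0.561/0.0464 = 12.1.

B* ≈ 903, H* ≈ 6.2, C* ≈ 12.1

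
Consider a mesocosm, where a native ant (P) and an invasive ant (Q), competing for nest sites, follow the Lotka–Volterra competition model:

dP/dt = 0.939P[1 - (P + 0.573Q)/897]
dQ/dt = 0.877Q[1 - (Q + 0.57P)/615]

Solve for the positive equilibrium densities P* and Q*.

P* ≈ 809, Q* ≈ 154

Setting both brackets to zero gives the nullclines P + 0.573Q = 897 and 0.57P + Q = 615.
Substituting Q = 615 - 0.57P into the first: P(1 - 0.573·0.57) = 897 - 0.573·615.
So P* = 545/0.673 = 809, and then Q* = 615 - 0.57·809 = 154.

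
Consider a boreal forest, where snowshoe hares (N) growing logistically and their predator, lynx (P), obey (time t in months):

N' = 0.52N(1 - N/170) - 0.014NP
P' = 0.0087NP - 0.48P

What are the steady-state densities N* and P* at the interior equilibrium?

N* ≈ 55.2, P* ≈ 25.1

From dP/dt = 0 with P > 0: 0.0087N* = 0.48, so N* = 55.2.
Substitute into dN/dt = 0: 0.52(1 - 55.2/170) = 0.014P*.
The bracket is 0.675, giving P* = 0.351/0.014 = 25.1.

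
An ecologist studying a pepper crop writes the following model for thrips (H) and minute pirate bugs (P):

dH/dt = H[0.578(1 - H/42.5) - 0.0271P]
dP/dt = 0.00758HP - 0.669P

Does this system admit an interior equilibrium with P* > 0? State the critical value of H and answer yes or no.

The predator equation gives dP/dt > 0 only when H > 0.669/0.00758 = 88.3.
Without the predator, H → K = 42.5. Since 42.5 < 88.3, the predator cannot invade.

Threshold H = 88.3; K < 88.3, so no, the predator goes extinct.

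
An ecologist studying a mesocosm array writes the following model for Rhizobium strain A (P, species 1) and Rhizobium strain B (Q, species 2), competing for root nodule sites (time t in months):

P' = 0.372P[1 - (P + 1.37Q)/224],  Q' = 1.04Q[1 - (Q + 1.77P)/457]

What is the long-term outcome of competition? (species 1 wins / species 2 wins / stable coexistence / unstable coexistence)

species 2 excludes species 1

Compare the nullcline intercepts: K1/α12 = 224/1.37 = 164 < K2 = 457; K2/α21 = 457/1.77 = 258 > K1 = 224.
Since the inequalities point opposite ways, species 2 can invade but species 1 cannot.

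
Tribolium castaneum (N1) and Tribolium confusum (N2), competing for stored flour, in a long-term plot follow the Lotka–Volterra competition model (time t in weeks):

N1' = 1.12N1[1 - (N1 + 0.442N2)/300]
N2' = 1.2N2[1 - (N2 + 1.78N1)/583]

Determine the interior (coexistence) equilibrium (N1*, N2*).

N1* ≈ 198, N2* ≈ 230

Setting both brackets to zero gives the nullclines N1 + 0.442N2 = 300 and 1.78N1 + N2 = 583.
Substituting N2 = 583 - 1.78N1 into the first: N1(1 - 0.442·1.78) = 300 - 0.442·583.
So N1* = 42.3/0.213 = 198, and then N2* = 583 - 1.78·198 = 230.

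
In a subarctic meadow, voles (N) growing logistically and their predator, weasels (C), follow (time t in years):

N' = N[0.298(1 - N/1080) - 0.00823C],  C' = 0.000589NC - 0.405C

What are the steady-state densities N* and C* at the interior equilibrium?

N* ≈ 688, C* ≈ 13.2

From dC/dt = 0 with C > 0: 0.000589N* = 0.405, so N* = 688.
Substitute into dN/dt = 0: 0.298(1 - 688/1080) = 0.00823C*.
The bracket is 0.363, giving C* = 0.108/0.00823 = 13.2.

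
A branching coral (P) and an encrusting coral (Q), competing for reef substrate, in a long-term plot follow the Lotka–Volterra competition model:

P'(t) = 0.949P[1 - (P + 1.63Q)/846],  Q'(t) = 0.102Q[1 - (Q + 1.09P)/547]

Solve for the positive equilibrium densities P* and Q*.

Setting both brackets to zero gives the nullclines P + 1.63Q = 846 and 1.09P + Q = 547.
Substituting Q = 547 - 1.09P into the first: P(1 - 1.63·1.09) = 846 - 1.63·547.
So P* = -45.6/-0.777 = 58.7, and then Q* = 547 - 1.09·58.7 = 483.

P* ≈ 58.7, Q* ≈ 483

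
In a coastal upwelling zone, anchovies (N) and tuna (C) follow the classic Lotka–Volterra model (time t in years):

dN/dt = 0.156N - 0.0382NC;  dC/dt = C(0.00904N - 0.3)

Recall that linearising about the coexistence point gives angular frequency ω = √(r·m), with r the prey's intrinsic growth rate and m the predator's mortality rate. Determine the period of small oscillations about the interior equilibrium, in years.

T ≈ 29 years

Here r = 0.156 and m = 0.3, so r·m = 0.0468.
ω = √0.0468 = 0.216 per year, hence T = 2π/ω ≈ 29 years.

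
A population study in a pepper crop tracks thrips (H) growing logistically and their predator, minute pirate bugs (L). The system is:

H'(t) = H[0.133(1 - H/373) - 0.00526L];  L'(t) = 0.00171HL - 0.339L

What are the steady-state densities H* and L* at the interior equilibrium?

H* ≈ 198, L* ≈ 11.8

From dL/dt = 0 with L > 0: 0.00171H* = 0.339, so H* = 198.
Substitute into dH/dt = 0: 0.133(1 - 198/373) = 0.00526L*.
The bracket is 0.469, giving L* = 0.0623/0.00526 = 11.8.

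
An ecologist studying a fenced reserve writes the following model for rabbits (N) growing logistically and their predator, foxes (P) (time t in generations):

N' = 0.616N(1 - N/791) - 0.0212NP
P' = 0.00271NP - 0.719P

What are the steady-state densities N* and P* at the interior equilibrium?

N* ≈ 265, P* ≈ 19.3

From dP/dt = 0 with P > 0: 0.00271N* = 0.719, so N* = 265.
Substitute into dN/dt = 0: 0.616(1 - 265/791) = 0.0212P*.
The bracket is 0.665, giving P* = 0.409/0.0212 = 19.3.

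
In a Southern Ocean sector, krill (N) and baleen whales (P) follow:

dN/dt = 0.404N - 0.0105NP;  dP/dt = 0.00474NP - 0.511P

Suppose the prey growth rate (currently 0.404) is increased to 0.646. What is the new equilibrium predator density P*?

P* ≈ 61.5

At the interior fixed point, setting dN/dt = 0 with N > 0 fixes P* = (prey growth rate)/(NP coefficient) — independent of the other coefficients.
With the change, P* = 0.646/0.0105 = 61.5; it rises from 38.5.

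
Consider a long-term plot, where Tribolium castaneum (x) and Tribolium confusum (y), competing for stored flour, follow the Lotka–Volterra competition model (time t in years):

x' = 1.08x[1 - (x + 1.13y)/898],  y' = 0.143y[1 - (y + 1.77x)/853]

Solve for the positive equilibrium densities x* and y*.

x* ≈ 65.9, y* ≈ 736

Setting both brackets to zero gives the nullclines x + 1.13y = 898 and 1.77x + y = 853.
Substituting y = 853 - 1.77x into the first: x(1 - 1.13·1.77) = 898 - 1.13·853.
So x* = -65.9/-1 = 65.9, and then y* = 853 - 1.77·65.9 = 736.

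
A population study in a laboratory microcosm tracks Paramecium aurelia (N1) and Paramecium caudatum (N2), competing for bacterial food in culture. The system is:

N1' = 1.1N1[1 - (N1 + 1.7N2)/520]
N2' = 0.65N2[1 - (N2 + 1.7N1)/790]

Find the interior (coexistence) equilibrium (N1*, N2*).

Setting both brackets to zero gives the nullclines N1 + 1.7N2 = 520 and 1.7N1 + N2 = 790.
Substituting N2 = 790 - 1.7N1 into the first: N1(1 - 1.7·1.7) = 520 - 1.7·790.
So N1* = -823/-1.89 = 435, and then N2* = 790 - 1.7·435 = 49.7.

N1* ≈ 435, N2* ≈ 49.7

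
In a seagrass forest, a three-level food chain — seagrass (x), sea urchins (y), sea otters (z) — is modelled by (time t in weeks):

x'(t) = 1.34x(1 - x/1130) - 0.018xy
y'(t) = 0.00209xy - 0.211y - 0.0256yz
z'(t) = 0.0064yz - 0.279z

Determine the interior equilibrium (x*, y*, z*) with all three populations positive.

x* ≈ 468, y* ≈ 43.6, z* ≈ 30

From dz/dt = 0: 0.0064y* = 0.279, so y* = 43.6.
From dx/dt = 0: 1.34(1 - x*/1130) = 0.018·43.6, giving x* = 1130·(1 - 0.586) = 468.
From dy/dt = 0: 0.00209·468 - 0.211 = 0.0256z*, so z* = 0.768/0.0256 = 30.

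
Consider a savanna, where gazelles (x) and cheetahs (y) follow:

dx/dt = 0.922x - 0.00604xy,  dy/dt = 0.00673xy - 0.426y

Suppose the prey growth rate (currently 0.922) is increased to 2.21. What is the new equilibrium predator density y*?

At the interior fixed point, setting dx/dt = 0 with x > 0 fixes y* = (prey growth rate)/(xy coefficient) — independent of the other coefficients.
With the change, y* = 2.21/0.00604 = 366; it rises from 153.

y* ≈ 366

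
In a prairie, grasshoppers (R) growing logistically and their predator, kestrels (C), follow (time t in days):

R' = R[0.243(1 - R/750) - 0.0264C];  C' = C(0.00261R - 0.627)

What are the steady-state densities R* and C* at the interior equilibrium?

From dC/dt = 0 with C > 0: 0.00261R* = 0.627, so R* = 240.
Substitute into dR/dt = 0: 0.243(1 - 240/750) = 0.0264C*.
The bracket is 0.68, giving C* = 0.165/0.0264 = 6.26.

R* ≈ 240, C* ≈ 6.26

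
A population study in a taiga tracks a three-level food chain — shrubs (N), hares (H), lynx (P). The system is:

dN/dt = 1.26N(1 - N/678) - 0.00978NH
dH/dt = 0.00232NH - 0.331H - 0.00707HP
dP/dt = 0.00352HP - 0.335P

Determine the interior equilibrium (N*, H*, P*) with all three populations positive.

N* ≈ 177, H* ≈ 95.2, P* ≈ 11.3

From dP/dt = 0: 0.00352H* = 0.335, so H* = 95.2.
From dN/dt = 0: 1.26(1 - N*/678) = 0.00978·95.2, giving N* = 678·(1 - 0.739) = 177.
From dH/dt = 0: 0.00232·177 - 0.331 = 0.00707P*, so P* = 0.08/0.00707 = 11.3.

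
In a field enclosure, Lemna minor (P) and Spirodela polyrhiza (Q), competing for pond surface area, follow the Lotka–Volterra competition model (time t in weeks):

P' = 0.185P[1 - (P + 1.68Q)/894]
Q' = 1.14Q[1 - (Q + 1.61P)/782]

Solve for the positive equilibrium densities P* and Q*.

Setting both brackets to zero gives the nullclines P + 1.68Q = 894 and 1.61P + Q = 782.
Substituting Q = 782 - 1.61P into the first: P(1 - 1.68·1.61) = 894 - 1.68·782.
So P* = -420/-1.7 = 246, and then Q* = 782 - 1.61·246 = 386.

P* ≈ 246, Q* ≈ 386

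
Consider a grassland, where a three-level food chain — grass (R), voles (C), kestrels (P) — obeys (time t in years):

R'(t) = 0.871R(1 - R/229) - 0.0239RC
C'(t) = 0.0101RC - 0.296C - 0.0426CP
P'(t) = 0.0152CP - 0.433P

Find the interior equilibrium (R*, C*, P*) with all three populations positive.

R* ≈ 50, C* ≈ 28.5, P* ≈ 4.91

From dP/dt = 0: 0.0152C* = 0.433, so C* = 28.5.
From dR/dt = 0: 0.871(1 - R*/229) = 0.0239·28.5, giving R* = 229·(1 - 0.782) = 50.
From dC/dt = 0: 0.0101·50 - 0.296 = 0.0426P*, so P* = 0.209/0.0426 = 4.91.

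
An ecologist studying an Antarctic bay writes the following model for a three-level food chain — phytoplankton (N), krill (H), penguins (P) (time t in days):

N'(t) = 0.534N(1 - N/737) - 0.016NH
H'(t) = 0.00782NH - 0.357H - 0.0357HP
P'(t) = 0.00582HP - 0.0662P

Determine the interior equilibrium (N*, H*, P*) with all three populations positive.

From dP/dt = 0: 0.00582H* = 0.0662, so H* = 11.4.
From dN/dt = 0: 0.534(1 - N*/737) = 0.016·11.4, giving N* = 737·(1 - 0.341) = 486.
From dH/dt = 0: 0.00782·486 - 0.357 = 0.0357P*, so P* = 3.44/0.0357 = 96.4.

N* ≈ 486, H* ≈ 11.4, P* ≈ 96.4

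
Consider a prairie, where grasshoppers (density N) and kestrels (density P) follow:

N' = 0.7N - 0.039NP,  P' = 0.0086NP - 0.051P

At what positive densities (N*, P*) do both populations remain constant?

N* ≈ 5.93, P* ≈ 17.9

Set dP/dt = 0 with P > 0: 0.0086N - 0.051 = 0, so N* = 0.051/0.0086 = 5.93.
Set dN/dt = 0 with N > 0: 0.7 - 0.039P = 0, so P* = 0.7/0.039 = 17.9.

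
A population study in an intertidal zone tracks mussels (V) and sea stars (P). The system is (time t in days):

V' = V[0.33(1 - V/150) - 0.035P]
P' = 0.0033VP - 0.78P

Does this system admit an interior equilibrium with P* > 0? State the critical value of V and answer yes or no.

Threshold V = 236; K < 236, so no, the predator goes extinct.

The predator equation gives dP/dt > 0 only when V > 0.78/0.0033 = 236.
Without the predator, V → K = 150. Since 150 < 236, the predator cannot invade.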